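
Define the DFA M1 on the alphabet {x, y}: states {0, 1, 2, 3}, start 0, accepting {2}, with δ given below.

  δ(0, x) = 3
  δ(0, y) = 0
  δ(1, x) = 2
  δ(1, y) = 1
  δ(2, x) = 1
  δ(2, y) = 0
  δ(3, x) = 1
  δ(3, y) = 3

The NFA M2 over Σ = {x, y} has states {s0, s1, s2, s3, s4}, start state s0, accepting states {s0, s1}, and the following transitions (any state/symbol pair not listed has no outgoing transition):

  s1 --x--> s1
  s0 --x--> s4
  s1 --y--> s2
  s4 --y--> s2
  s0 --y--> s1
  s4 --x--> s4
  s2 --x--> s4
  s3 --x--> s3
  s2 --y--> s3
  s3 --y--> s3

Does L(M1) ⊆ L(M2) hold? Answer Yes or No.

The string xxx is in L(M1) but not in L(M2).
So L(M1) ⊄ L(M2).

No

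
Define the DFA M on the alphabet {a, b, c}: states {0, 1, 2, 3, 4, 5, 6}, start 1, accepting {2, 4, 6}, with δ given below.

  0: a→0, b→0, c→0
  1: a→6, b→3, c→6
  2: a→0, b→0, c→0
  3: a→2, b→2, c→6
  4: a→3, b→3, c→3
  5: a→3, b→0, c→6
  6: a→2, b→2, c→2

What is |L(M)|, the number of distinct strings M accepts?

14

The useful subgraph on states {1, 2, 3, 6} is acyclic, so L(M) is finite; the longest accepting path visits 4 useful states, giving maximum string length 3.
Counting accepting paths from 1 by length: 2 of length 1, 9 of length 2, 3 of length 3. Total 14.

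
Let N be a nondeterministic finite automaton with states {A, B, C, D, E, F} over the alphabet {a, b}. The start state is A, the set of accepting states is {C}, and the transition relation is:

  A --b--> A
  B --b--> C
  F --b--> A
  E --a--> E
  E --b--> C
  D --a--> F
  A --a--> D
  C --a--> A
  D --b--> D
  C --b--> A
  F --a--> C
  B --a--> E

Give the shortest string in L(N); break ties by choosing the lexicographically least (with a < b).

aaa

A breadth-first search from A reaches an accepting state first via the path A → D → F → C on input aaa.
No string of length < 3 is accepted (BFS exhausts all shorter strings without reaching an accepting state), and aaa is the lexicographically least accepting string of length 3.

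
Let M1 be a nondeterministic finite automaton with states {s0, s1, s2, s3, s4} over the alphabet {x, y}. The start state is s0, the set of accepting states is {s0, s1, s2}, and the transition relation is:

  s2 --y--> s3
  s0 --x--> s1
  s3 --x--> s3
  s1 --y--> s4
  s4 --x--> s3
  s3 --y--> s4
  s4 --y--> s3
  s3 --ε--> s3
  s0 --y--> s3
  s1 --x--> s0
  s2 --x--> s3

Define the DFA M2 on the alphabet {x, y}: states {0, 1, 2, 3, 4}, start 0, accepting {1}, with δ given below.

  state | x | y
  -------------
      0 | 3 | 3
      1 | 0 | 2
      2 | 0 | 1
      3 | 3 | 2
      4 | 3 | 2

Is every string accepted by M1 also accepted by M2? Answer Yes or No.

The empty string ε is in L(M1) but not in L(M2).
So L(M1) ⊄ L(M2).

No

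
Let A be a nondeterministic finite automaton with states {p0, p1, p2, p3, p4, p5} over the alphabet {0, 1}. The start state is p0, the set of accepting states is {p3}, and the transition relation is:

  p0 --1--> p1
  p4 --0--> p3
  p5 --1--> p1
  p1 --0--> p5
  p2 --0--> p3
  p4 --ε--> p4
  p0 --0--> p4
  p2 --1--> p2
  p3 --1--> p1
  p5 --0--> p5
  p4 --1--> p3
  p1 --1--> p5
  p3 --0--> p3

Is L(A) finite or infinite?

infinite

State p3 is reachable from the start and can reach an accepting state, and it lies on the cycle p3 → p3.
Traversing that cycle any number of times yields accepted strings of unbounded length, so the language is infinite.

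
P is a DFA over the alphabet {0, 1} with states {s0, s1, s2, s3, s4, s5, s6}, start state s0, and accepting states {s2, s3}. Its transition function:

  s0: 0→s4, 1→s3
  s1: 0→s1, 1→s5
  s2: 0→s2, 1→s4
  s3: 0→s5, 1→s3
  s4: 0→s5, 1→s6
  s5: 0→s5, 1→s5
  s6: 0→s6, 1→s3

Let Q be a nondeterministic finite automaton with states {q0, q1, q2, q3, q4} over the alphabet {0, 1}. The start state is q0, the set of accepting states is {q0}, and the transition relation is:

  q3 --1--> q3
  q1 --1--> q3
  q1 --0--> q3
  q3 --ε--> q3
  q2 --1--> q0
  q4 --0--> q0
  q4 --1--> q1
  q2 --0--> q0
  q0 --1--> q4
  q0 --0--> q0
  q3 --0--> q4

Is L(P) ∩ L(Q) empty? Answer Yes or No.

Exploring the product automaton P × Q from the start pair (s0, q0), following both machines on each input symbol, reaches 11 state pairs: (s0, q0), (s4, q0), (s3, q4), (s5, q0), (s6, q4), (s3, q1), (s5, q4), (s6, q0), (s5, q3), (s3, q3), (s5, q1).
P accepts in {s2, s3} and Q accepts in {q0}; no reachable pair has both components accepting, so no string drives both machines to acceptance simultaneously and L(P) ∩ L(Q) = ∅.
So no string is accepted by both, and the intersection is empty.

Yes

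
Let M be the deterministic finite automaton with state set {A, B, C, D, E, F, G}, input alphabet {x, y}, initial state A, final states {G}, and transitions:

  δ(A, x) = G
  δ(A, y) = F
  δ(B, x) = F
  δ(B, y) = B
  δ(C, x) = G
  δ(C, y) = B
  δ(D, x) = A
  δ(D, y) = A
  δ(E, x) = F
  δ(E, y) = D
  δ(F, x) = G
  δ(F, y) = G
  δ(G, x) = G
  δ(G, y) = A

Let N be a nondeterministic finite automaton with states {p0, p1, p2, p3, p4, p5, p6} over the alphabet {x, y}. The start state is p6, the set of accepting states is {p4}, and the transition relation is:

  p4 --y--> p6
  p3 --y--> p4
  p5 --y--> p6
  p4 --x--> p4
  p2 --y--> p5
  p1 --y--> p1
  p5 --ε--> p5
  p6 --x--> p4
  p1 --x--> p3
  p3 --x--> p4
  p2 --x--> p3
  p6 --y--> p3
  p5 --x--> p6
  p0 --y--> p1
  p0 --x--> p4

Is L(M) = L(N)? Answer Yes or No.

Exploring the product automaton M × N from the start pair (A, p6), following both machines on each input symbol, reaches 3 state pairs: (A, p6), (G, p4), (F, p3).
M accepts in {G} and N accepts in {p4}. In every reachable pair the two components are either both accepting — (G, p4) — or both non-accepting, so no string is accepted by exactly one of the machines: L(M) \ L(N) and L(N) \ L(M) are both empty.
Hence every string is accepted by M iff it is accepted by N, and the two languages coincide.

Yes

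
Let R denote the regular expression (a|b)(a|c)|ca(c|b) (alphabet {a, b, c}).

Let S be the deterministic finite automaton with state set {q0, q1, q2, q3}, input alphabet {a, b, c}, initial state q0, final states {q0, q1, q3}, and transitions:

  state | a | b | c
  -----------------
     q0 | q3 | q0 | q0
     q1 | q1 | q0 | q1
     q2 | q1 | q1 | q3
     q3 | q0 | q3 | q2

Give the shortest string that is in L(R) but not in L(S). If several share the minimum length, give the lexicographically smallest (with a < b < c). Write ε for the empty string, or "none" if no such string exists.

The string ac is accepted by R but not by S.
No shorter string lies in the difference, and ac is the lexicographically first length-2 string in L(R) \ L(S).

ac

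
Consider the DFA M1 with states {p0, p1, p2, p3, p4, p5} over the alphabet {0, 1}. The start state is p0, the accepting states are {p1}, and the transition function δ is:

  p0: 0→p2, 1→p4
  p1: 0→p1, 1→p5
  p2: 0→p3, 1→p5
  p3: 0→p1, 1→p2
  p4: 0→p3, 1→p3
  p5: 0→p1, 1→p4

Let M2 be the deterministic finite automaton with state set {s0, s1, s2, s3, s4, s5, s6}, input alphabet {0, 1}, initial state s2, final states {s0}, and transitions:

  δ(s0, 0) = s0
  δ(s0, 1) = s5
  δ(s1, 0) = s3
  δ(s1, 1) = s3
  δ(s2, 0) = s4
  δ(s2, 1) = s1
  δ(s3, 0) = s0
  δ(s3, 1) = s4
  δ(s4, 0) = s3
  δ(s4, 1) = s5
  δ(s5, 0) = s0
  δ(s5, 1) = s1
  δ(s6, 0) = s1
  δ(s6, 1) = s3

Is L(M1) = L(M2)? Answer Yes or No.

Exploring the product automaton M1 × M2 from the start pair (p0, s2), following both machines on each input symbol, reaches 6 state pairs: (p0, s2), (p2, s4), (p4, s1), (p3, s3), (p5, s5), (p1, s0).
M1 accepts in {p1} and M2 accepts in {s0}. In every reachable pair the two components are either both accepting — (p1, s0) — or both non-accepting, so no string is accepted by exactly one of the machines: L(M1) \ L(M2) and L(M2) \ L(M1) are both empty.
Hence every string is accepted by M1 iff it is accepted by M2, and the two languages coincide.

Yes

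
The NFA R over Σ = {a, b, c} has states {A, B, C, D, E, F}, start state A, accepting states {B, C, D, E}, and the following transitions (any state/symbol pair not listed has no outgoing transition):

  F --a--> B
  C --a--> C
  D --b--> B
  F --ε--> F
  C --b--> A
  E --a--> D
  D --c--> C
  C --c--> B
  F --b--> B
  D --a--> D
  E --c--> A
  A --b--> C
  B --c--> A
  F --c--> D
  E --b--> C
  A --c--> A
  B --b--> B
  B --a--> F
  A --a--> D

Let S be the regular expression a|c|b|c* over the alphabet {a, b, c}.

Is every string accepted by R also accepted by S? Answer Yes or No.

The string aa is in L(R) but not in L(S).
So L(R) ⊄ L(S).

No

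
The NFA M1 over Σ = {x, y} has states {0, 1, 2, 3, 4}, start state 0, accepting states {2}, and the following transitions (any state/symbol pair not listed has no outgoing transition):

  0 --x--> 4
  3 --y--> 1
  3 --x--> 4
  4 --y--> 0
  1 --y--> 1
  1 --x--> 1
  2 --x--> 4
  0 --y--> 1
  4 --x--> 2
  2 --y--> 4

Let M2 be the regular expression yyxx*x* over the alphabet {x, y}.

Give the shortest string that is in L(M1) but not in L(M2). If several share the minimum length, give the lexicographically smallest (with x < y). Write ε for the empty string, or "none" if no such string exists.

The string xx is accepted by M1 but not by M2.
No shorter string lies in the difference, and xx is the lexicographically first length-2 string in L(M1) \ L(M2).

xx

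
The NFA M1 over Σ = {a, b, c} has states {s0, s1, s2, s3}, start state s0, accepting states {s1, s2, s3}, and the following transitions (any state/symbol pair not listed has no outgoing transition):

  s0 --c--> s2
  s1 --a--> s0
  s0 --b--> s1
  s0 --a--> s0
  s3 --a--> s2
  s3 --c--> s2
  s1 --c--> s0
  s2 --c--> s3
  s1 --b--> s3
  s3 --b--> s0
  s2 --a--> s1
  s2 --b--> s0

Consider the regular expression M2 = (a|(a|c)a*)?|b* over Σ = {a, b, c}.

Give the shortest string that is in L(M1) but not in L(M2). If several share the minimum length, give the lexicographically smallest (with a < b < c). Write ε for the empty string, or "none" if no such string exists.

ab

The string ab is accepted by M1 but not by M2.
No shorter string lies in the difference, and ab is the lexicographically first length-2 string in L(M1) \ L(M2).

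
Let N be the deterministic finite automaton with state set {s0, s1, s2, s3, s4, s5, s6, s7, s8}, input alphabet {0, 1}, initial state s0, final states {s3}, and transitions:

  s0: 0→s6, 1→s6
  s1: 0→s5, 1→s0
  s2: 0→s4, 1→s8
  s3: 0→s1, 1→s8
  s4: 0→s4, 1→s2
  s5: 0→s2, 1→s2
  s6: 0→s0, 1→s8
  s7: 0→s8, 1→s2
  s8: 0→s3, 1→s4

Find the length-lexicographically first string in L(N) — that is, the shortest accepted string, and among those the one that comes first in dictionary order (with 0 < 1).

010

A breadth-first search from s0 reaches an accepting state first via the path s0 → s6 → s8 → s3 on input 010.
No string of length < 3 is accepted (BFS exhausts all shorter strings without reaching an accepting state), and 010 is the lexicographically least accepting string of length 3.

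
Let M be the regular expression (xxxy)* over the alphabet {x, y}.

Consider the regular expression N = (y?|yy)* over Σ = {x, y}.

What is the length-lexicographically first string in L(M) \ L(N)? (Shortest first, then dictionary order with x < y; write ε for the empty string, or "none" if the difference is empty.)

The string xxxy is accepted by M but not by N.
No shorter string lies in the difference, and xxxy is the lexicographically first length-4 string in L(M) \ L(N).

xxxy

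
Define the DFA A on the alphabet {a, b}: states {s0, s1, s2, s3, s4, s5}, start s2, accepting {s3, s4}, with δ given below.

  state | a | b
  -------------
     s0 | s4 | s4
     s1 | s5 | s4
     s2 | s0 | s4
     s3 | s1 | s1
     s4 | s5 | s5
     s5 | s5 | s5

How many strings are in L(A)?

The useful subgraph on states {s0, s2, s4} is acyclic, so L(A) is finite; the longest accepting path visits 3 useful states, giving maximum string length 2.
Counting accepting paths from s2 by length: 1 of length 1, 2 of length 2. Total 3.

3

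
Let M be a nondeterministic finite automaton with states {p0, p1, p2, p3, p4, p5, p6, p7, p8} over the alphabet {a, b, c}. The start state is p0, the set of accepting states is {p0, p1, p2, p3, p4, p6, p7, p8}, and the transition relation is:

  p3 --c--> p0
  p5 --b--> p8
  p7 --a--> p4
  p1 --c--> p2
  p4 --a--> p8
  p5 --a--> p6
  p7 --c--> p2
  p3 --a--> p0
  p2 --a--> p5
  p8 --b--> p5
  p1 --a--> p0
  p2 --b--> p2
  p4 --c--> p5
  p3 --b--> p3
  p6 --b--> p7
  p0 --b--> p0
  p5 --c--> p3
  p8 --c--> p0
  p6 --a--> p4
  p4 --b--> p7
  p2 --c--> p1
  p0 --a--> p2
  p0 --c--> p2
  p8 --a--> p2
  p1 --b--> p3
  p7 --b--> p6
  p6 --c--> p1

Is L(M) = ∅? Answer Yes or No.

No

The empty string ε is accepted: the run p0 ends in the accepting state p0.
Since at least one string is accepted, L(M) is not empty.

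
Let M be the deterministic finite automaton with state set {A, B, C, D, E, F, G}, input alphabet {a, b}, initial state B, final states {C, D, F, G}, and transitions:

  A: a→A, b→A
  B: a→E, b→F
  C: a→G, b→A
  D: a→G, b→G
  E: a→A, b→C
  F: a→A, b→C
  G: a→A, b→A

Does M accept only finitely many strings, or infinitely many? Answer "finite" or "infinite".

The useful states (reachable from B and able to reach an accepting state) are {B, C, E, F, G}.
Restricted to these states the transition graph has no cycle, so every accepting path has bounded length and L is finite.

finite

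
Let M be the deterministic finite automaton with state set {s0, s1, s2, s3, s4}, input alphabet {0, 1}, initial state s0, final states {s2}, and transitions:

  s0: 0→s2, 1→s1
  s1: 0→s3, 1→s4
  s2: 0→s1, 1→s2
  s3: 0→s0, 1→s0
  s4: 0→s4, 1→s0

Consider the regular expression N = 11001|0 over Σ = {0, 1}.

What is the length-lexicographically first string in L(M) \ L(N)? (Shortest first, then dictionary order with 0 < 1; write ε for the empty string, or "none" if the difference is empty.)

01

The string 01 is accepted by M but not by N.
No shorter string lies in the difference, and 01 is the lexicographically first length-2 string in L(M) \ L(N).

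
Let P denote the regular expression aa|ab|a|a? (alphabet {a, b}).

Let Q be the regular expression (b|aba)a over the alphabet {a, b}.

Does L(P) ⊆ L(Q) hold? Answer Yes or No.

The empty string ε is in L(P) but not in L(Q).
So L(P) ⊄ L(Q).

No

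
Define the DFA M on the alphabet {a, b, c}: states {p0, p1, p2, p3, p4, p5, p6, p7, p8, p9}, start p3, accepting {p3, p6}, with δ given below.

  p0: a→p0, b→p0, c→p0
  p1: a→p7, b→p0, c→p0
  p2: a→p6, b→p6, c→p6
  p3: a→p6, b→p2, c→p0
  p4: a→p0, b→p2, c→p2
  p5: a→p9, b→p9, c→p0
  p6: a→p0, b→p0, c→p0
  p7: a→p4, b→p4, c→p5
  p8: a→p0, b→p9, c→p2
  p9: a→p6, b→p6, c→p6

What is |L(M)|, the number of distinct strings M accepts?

5

The useful subgraph on states {p2, p3, p6} is acyclic, so L(M) is finite; the longest accepting path visits 3 useful states, giving maximum string length 2.
Counting accepting paths from p3 by length: 1 of length 0, 1 of length 1, 3 of length 2. Total 5.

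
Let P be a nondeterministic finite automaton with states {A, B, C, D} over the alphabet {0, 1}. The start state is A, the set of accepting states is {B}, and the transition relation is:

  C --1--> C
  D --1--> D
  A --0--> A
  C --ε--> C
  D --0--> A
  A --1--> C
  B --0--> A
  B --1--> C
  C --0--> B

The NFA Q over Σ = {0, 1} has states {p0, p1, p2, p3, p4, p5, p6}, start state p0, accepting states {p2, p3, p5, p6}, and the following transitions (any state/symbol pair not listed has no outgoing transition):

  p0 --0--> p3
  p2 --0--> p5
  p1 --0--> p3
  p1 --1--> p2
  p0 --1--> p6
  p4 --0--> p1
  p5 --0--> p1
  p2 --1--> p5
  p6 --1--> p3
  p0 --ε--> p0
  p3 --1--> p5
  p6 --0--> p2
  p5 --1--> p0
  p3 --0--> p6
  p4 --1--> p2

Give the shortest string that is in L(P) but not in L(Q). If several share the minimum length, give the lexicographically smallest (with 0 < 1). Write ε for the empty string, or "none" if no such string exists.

010

The string 010 is accepted by P but not by Q.
No shorter string lies in the difference, and 010 is the lexicographically first length-3 string in L(P) \ L(Q).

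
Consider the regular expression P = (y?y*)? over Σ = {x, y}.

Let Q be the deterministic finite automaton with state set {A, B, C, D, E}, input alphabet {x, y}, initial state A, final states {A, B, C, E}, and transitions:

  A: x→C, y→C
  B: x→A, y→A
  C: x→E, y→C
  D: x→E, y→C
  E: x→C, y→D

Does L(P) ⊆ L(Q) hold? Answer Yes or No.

Converting the expression P to a DFA (subset construction, then merging equivalent states) gives the minimal DFA with states {p0, p1}, start state p0, accepting states {p0} and transitions p0: x→p1, y→p0; p1: x→p1, y→p1.
Exploring the product automaton P × Q from the start pair (p0, A), following both machines on each input symbol, reaches 5 state pairs: (p0, A), (p1, C), (p0, C), (p1, E), (p1, D).
P accepts in {p0} and Q accepts in {A, B, C, E}. The reachable pairs whose P-component is accepting are (p0, A), (p0, C); in each of them the Q-component is accepting too, so the product for L(P) \ L(Q) (P-component accepting, Q-component rejecting) has no reachable accepting pair and the difference is empty.
Hence every string in L(P) is also in L(Q).

Yes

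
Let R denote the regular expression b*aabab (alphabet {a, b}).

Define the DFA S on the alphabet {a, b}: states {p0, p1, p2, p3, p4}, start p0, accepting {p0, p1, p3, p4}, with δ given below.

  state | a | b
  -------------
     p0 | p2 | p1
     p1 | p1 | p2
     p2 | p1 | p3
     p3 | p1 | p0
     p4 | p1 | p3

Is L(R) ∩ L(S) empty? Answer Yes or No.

Converting the expression R to a DFA (subset construction, then merging equivalent states) gives the minimal DFA with states {r0, r1, r2, r3, r4, r5, r6}, start state r0, accepting states {r6} and transitions r0: a→r1, b→r0; r1: a→r2, b→r3; r2: a→r3, b→r4; r3: a→r3, b→r3; r4: a→r5, b→r3; r5: a→r3, b→r6; r6: a→r3, b→r3.
Exploring the product automaton R × S from the start pair (r0, p0), following both machines on each input symbol, reaches 14 state pairs: (r0, p0), (r1, p2), (r0, p1), (r2, p1), (r3, p3), (r1, p1), (r0, p2), (r3, p1), (r4, p2), (r3, p0), (r3, p2), (r0, p3), (r5, p1), (r6, p2).
R accepts in {r6} and S accepts in {p0, p1, p3, p4}; no reachable pair has both components accepting, so no string drives both machines to acceptance simultaneously and L(R) ∩ L(S) = ∅.
So no string is accepted by both, and the intersection is empty.

Yes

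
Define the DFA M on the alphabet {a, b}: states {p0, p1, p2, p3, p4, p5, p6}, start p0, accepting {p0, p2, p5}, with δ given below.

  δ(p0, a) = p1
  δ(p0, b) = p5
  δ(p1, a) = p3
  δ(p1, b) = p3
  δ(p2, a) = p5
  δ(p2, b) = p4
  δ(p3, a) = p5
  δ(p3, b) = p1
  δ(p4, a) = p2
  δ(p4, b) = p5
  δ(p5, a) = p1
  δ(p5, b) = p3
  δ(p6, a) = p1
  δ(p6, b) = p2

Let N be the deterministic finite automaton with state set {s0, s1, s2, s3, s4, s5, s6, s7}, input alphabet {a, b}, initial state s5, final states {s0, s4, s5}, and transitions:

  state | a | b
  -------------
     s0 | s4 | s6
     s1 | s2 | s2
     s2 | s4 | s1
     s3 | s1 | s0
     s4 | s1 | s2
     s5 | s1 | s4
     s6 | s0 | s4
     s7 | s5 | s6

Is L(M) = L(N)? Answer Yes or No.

Exploring the product automaton M × N from the start pair (p0, s5), following both machines on each input symbol, reaches 4 state pairs: (p0, s5), (p1, s1), (p5, s4), (p3, s2).
M accepts in {p0, p2, p5} and N accepts in {s0, s4, s5}. In every reachable pair the two components are either both accepting — (p0, s5), (p5, s4) — or both non-accepting, so no string is accepted by exactly one of the machines: L(M) \ L(N) and L(N) \ L(M) are both empty.
Hence every string is accepted by M iff it is accepted by N, and the two languages coincide.

Yes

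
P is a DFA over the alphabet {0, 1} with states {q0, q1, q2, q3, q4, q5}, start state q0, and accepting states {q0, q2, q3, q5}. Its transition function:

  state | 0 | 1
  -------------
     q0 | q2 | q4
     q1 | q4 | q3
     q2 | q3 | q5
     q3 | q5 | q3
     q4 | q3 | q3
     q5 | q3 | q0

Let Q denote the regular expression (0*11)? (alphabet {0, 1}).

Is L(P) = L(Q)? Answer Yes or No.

No

The string 0 is accepted by P but rejected by Q.
So L(P) ≠ L(Q).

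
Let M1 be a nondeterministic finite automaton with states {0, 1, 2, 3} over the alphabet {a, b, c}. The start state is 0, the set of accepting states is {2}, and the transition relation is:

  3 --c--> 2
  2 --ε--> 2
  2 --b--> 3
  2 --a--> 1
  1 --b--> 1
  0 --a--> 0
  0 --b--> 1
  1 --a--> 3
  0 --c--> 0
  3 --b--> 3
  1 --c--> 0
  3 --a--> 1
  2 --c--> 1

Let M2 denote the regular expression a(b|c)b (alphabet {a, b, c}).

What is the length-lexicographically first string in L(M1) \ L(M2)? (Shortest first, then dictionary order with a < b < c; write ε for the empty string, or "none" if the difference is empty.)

The string bac is accepted by M1 but not by M2.
No shorter string lies in the difference, and bac is the lexicographically first length-3 string in L(M1) \ L(M2).

bac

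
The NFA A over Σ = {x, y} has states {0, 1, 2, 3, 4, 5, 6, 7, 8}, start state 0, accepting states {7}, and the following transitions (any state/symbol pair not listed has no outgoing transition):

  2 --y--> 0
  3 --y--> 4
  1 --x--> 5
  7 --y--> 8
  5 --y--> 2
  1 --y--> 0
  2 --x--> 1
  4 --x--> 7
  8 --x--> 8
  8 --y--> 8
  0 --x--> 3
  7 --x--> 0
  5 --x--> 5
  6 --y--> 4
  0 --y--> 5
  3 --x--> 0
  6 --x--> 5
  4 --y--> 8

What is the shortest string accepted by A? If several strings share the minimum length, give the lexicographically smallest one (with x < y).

A breadth-first search from 0 reaches an accepting state first via the path 0 → 3 → 4 → 7 on input xyx.
No string of length < 3 is accepted (BFS exhausts all shorter strings without reaching an accepting state), and xyx is the lexicographically least accepting string of length 3.

xyx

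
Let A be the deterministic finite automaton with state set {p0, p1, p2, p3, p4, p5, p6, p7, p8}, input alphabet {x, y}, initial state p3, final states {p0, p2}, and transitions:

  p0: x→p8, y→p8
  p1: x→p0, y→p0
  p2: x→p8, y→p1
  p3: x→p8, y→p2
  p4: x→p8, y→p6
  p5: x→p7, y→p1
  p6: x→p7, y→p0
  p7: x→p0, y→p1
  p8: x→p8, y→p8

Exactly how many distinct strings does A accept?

3

The useful subgraph on states {p0, p1, p2, p3} is acyclic, so L(A) is finite; the longest accepting path visits 4 useful states, giving maximum string length 3.
Counting accepting paths from p3 by length: 1 of length 1, 2 of length 3. Total 3.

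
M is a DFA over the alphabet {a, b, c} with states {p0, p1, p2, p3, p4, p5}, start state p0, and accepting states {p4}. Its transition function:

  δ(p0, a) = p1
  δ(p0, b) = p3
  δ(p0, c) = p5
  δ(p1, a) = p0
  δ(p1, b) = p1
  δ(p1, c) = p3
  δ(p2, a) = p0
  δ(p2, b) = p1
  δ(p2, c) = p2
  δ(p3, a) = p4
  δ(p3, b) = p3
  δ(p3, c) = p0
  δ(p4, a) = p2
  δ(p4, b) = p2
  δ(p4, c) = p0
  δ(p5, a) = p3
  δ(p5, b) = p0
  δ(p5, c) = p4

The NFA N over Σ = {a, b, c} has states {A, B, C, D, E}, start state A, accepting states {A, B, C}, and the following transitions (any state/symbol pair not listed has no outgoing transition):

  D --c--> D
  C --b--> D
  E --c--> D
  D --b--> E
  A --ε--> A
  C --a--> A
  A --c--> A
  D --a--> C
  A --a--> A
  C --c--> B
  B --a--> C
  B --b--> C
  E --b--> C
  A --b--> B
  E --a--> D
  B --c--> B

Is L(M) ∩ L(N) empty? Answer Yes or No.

No

The string ba is accepted by both M and N.
Hence L(M) ∩ L(N) ≠ ∅.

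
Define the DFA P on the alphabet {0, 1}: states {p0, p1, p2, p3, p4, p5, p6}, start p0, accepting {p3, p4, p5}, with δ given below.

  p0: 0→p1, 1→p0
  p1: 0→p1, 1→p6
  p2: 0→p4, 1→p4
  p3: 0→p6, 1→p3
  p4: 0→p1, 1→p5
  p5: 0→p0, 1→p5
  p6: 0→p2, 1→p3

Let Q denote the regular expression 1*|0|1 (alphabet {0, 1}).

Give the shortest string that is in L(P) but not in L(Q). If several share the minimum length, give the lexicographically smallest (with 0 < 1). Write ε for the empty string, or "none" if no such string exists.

011

The string 011 is accepted by P but not by Q.
No shorter string lies in the difference, and 011 is the lexicographically first length-3 string in L(P) \ L(Q).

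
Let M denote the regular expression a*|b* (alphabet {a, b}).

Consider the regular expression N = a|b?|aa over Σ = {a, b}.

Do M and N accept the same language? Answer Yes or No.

No

The string bb is accepted by M but rejected by N.
So L(M) ≠ L(N).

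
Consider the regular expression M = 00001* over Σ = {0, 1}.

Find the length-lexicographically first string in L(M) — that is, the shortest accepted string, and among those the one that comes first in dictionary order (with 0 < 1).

By inspection of the expression, no string of length less than 4 matches, and 0000 is the lexicographically first match of length 4.

0000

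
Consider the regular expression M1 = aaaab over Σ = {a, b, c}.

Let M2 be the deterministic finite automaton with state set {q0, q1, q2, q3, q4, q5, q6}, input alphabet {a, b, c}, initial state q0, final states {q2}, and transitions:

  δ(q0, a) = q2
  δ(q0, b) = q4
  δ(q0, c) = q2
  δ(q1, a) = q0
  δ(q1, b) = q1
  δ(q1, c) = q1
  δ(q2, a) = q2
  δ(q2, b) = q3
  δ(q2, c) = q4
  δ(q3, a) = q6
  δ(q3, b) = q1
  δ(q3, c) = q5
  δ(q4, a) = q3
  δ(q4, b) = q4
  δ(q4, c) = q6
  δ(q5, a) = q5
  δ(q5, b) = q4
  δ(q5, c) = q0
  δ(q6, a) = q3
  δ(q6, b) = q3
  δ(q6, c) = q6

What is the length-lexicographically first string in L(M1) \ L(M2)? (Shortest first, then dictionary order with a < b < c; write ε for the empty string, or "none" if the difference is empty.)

The string aaaab is accepted by M1 but not by M2.
No shorter string lies in the difference, and aaaab is the lexicographically first length-5 string in L(M1) \ L(M2).

aaaab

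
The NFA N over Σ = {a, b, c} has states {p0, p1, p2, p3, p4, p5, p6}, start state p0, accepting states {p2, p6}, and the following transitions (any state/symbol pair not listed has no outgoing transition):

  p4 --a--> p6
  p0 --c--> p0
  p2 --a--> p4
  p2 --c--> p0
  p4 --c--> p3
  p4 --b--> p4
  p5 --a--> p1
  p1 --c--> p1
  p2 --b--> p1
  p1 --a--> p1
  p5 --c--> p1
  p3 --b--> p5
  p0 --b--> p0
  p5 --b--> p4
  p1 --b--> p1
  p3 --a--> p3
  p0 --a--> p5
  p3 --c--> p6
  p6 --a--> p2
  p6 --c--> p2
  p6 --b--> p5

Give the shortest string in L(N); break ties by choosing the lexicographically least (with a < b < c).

aba

A breadth-first search from p0 reaches an accepting state first via the path p0 → p5 → p4 → p6 on input aba.
No string of length < 3 is accepted (BFS exhausts all shorter strings without reaching an accepting state), and aba is the lexicographically least accepting string of length 3.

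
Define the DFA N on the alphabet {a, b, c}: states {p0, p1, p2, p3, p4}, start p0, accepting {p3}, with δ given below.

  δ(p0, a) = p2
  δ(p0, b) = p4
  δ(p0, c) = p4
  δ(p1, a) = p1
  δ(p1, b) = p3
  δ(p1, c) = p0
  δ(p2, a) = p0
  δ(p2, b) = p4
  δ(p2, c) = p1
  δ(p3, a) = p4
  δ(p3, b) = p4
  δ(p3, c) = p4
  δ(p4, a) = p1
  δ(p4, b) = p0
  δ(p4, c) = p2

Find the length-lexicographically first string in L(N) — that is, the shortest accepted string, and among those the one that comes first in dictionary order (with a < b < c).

A breadth-first search from p0 reaches an accepting state first via the path p0 → p2 → p1 → p3 on input acb.
No string of length < 3 is accepted (BFS exhausts all shorter strings without reaching an accepting state), and acb is the lexicographically least accepting string of length 3.

acb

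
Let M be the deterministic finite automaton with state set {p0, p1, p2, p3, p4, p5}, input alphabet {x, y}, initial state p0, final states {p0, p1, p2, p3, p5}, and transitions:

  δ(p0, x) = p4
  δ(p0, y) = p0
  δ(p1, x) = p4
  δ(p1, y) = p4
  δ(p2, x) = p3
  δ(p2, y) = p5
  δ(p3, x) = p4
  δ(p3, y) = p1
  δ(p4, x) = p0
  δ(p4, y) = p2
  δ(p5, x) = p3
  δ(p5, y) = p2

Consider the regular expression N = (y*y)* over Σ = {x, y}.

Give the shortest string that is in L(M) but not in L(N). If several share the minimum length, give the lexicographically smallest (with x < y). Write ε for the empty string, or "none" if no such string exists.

The string xx is accepted by M but not by N.
No shorter string lies in the difference, and xx is the lexicographically first length-2 string in L(M) \ L(N).

xx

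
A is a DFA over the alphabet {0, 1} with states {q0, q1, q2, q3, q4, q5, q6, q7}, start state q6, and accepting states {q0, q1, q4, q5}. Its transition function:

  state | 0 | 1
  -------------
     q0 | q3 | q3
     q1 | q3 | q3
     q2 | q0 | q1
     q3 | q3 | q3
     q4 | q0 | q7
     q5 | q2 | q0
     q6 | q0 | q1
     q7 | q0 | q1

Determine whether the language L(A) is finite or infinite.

The useful states (reachable from q6 and able to reach an accepting state) are {q0, q1, q6}.
Restricted to these states the transition graph has no cycle, so every accepting path has bounded length and L is finite.

finite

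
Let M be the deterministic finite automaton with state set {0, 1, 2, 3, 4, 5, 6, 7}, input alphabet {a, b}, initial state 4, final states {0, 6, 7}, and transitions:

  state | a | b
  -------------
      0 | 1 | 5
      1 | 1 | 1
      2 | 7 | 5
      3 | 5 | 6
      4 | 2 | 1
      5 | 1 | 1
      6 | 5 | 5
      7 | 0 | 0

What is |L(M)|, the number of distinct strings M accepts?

3

The useful subgraph on states {0, 2, 4, 7} is acyclic, so L(M) is finite; the longest accepting path visits 4 useful states, giving maximum string length 3.
Counting accepting paths from 4 by length: 1 of length 2, 2 of length 3. Total 3.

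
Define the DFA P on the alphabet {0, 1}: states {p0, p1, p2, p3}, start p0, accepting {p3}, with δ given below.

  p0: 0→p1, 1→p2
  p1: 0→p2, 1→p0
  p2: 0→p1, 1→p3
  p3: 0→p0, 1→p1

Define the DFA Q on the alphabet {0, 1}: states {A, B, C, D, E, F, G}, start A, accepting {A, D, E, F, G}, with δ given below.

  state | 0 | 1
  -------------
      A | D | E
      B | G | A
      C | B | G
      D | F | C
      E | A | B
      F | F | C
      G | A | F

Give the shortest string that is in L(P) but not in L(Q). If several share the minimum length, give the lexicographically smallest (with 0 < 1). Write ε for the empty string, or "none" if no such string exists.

The string 11 is accepted by P but not by Q.
No shorter string lies in the difference, and 11 is the lexicographically first length-2 string in L(P) \ L(Q).

11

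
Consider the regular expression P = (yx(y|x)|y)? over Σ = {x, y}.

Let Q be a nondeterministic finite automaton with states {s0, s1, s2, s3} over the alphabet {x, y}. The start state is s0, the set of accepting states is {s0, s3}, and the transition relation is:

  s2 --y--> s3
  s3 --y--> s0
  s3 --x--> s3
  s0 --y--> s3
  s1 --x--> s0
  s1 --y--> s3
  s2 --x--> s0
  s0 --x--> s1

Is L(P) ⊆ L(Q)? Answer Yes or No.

Converting the expression P to a DFA (subset construction, then merging equivalent states) gives the minimal DFA with states {p0, p1, p2, p3, p4}, start state p0, accepting states {p0, p2, p4} and transitions p0: x→p1, y→p2; p1: x→p1, y→p1; p2: x→p3, y→p1; p3: x→p4, y→p4; p4: x→p1, y→p1.
Exploring the product automaton P × Q from the start pair (p0, s0), following both machines on each input symbol, reaches 8 state pairs: (p0, s0), (p1, s1), (p2, s3), (p1, s0), (p1, s3), (p3, s3), (p4, s3), (p4, s0).
P accepts in {p0, p2, p4} and Q accepts in {s0, s3}. The reachable pairs whose P-component is accepting are (p0, s0), (p2, s3), (p4, s3), (p4, s0); in each of them the Q-component is accepting too, so the product for L(P) \ L(Q) (P-component accepting, Q-component rejecting) has no reachable accepting pair and the difference is empty.
Hence every string in L(P) is also in L(Q).

Yes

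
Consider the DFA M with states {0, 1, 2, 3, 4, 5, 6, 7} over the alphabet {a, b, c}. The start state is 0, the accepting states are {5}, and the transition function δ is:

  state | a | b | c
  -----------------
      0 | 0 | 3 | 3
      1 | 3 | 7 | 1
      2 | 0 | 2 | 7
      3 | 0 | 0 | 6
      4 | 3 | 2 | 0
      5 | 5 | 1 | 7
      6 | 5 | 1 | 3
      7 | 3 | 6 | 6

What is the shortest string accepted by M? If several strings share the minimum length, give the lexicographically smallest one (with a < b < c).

A breadth-first search from 0 reaches an accepting state first via the path 0 → 3 → 6 → 5 on input bca.
No string of length < 3 is accepted (BFS exhausts all shorter strings without reaching an accepting state), and bca is the lexicographically least accepting string of length 3.

bca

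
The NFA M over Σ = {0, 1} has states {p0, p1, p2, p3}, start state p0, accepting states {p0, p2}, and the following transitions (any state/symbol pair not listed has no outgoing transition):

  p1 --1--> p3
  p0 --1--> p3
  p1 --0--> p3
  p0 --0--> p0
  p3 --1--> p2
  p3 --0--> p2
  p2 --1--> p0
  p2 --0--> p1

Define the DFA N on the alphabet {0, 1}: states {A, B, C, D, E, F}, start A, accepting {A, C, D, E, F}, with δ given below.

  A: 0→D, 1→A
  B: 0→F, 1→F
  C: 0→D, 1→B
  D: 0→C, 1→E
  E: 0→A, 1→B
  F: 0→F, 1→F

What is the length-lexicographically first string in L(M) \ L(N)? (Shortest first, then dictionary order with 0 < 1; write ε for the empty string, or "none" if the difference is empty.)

The string 011 is accepted by M but not by N.
No shorter string lies in the difference, and 011 is the lexicographically first length-3 string in L(M) \ L(N).

011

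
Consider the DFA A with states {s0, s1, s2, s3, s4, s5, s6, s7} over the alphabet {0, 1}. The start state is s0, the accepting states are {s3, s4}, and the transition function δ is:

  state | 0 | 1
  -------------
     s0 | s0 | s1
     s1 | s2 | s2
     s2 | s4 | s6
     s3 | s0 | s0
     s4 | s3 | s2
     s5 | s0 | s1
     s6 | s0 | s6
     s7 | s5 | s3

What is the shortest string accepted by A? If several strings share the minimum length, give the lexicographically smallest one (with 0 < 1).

100

A breadth-first search from s0 reaches an accepting state first via the path s0 → s1 → s2 → s4 on input 100.
No string of length < 3 is accepted (BFS exhausts all shorter strings without reaching an accepting state), and 100 is the lexicographically least accepting string of length 3.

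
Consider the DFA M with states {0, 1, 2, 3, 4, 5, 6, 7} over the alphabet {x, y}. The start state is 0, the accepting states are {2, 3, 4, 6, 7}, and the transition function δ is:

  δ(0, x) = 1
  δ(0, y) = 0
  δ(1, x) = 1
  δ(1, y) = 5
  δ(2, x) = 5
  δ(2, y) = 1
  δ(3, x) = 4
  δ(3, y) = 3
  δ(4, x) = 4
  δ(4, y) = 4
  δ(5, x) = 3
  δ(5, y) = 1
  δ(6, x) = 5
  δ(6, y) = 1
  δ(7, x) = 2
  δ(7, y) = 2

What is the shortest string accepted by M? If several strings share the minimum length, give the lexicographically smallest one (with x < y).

xyx

A breadth-first search from 0 reaches an accepting state first via the path 0 → 1 → 5 → 3 on input xyx.
No string of length < 3 is accepted (BFS exhausts all shorter strings without reaching an accepting state), and xyx is the lexicographically least accepting string of length 3.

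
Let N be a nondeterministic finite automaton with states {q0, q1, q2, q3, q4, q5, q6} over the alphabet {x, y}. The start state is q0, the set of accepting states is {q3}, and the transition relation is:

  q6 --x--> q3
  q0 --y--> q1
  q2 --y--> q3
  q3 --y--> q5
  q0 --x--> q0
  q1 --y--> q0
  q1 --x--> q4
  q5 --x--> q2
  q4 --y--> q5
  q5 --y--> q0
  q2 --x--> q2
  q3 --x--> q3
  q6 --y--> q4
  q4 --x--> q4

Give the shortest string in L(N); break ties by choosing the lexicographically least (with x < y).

A breadth-first search from q0 reaches an accepting state first via the path q0 → q1 → q4 → q5 → q2 → q3 on input yxyxy.
No string of length < 5 is accepted (BFS exhausts all shorter strings without reaching an accepting state), and yxyxy is the lexicographically least accepting string of length 5.

yxyxy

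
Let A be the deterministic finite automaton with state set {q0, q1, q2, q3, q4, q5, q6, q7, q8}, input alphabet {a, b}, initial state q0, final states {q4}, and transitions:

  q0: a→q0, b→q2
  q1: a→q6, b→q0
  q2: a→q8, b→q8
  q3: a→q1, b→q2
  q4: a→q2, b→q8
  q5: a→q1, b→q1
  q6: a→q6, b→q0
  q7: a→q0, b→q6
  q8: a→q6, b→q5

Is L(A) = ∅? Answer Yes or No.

The states reachable from the start state are {q0, q1, q2, q5, q6, q8}.
None of the accepting states {q4} is reachable, so no string is accepted and L(A) = ∅.

Yes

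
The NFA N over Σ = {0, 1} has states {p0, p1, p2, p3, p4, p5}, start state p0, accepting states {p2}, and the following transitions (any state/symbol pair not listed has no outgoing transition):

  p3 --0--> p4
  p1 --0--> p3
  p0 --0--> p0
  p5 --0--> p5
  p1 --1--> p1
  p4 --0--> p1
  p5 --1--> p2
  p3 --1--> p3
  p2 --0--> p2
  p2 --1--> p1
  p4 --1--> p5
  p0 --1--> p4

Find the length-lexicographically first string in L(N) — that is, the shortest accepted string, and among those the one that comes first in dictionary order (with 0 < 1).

A breadth-first search from p0 reaches an accepting state first via the path p0 → p4 → p5 → p2 on input 111.
No string of length < 3 is accepted (BFS exhausts all shorter strings without reaching an accepting state), and 111 is the lexicographically least accepting string of length 3.

111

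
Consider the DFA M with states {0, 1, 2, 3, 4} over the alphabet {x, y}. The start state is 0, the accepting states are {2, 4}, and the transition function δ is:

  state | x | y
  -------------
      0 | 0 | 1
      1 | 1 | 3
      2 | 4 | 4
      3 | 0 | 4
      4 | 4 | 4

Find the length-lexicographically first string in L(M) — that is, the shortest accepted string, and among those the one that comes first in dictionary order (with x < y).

A breadth-first search from 0 reaches an accepting state first via the path 0 → 1 → 3 → 4 on input yyy.
No string of length < 3 is accepted (BFS exhausts all shorter strings without reaching an accepting state), and yyy is the lexicographically least accepting string of length 3.

yyy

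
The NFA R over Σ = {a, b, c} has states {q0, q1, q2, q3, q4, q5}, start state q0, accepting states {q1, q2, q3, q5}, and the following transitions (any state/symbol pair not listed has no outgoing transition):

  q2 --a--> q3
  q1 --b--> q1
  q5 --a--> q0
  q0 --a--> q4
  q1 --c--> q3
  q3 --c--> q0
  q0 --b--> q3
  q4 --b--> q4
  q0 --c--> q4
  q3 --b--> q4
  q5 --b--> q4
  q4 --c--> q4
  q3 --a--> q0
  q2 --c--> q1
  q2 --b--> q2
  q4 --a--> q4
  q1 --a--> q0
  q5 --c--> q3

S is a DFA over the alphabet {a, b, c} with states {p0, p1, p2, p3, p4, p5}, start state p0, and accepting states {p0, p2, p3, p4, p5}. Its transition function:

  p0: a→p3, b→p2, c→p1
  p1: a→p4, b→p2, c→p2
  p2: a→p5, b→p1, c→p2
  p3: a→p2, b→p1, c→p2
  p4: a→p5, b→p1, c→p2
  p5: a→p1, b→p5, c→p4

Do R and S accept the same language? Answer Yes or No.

The string bcb is accepted by R but rejected by S.
So L(R) ≠ L(S).

No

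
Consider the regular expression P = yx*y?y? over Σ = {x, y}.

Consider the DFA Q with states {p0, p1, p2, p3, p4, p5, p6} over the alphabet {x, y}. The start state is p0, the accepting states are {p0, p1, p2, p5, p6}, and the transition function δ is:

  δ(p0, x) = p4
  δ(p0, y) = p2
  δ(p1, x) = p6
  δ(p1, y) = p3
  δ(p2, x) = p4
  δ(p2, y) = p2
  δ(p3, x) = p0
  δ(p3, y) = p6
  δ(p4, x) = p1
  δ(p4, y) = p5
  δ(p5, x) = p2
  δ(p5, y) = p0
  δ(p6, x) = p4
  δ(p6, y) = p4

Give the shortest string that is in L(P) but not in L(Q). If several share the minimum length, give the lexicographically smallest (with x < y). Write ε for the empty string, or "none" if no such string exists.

The string yx is accepted by P but not by Q.
No shorter string lies in the difference, and yx is the lexicographically first length-2 string in L(P) \ L(Q).

yx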